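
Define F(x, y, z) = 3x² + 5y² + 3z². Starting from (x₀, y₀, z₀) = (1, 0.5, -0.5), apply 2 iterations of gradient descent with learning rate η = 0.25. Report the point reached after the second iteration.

(0.25, 1.125, -0.125)

∇F = (6x, 10y, 6z)
Step 1: at (1, 0.5, -0.5), ∇F = (6, 5, -3) → (1, 0.5, -0.5) − 0.25·(6, 5, -3) = (-0.5, -0.75, 0.25)
Step 2: at (-0.5, -0.75, 0.25), ∇F = (-3, -7.5, 1.5) → (-0.5, -0.75, 0.25) − 0.25·(-3, -7.5, 1.5) = (0.25, 1.125, -0.125)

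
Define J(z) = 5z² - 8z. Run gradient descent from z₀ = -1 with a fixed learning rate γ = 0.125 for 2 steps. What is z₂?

J′(z) = 10z - 8
z₁ = -1 − 0.125·(-18) = 1.25
z₂ = 1.25 − 0.125·4.5 = 0.6875

0.6875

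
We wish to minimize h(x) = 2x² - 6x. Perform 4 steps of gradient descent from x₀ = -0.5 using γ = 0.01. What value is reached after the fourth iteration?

h′(x) = 4x - 6
x₁ = -0.5 − 0.01·(-8) = -0.42
x₂ = -0.42 − 0.01·(-7.68) = -0.3432
x₃ = -0.3432 − 0.01·(-7.3728) = -0.269472
x₄ = -0.269472 − 0.01·(-7.077888) = -0.19869312

-0.19869312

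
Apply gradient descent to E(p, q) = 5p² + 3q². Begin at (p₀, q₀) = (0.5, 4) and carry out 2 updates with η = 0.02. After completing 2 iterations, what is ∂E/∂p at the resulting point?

3.2

∇E = (10p, 6q)
Step 1: at (0.5, 4), ∇E = (5, 24) → (0.5, 4) − 0.02·(5, 24) = (0.4, 3.52)
Step 2: at (0.4, 3.52), ∇E = (4, 21.12) → (0.4, 3.52) − 0.02·(4, 21.12) = (0.32, 3.0976)
∂E/∂p at (0.32, 3.0976) = 3.2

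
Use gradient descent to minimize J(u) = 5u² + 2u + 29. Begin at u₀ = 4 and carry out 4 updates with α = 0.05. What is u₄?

J′(u) = 10u + 2
u₁ = 4 − 0.05·42 = 1.9
u₂ = 1.9 − 0.05·21 = 0.85
u₃ = 0.85 − 0.05·10.5 = 0.325
u₄ = 0.325 − 0.05·5.25 = 0.0625

0.0625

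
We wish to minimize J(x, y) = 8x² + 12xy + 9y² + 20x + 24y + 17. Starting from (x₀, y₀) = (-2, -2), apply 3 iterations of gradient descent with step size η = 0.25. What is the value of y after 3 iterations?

315.25

∇J = (16x + 12y + 20, 12x + 18y + 24)
Step 1: at (-2, -2), ∇J = (-36, -36) → (-2, -2) − 0.25·(-36, -36) = (7, 7)
Step 2: at (7, 7), ∇J = (216, 234) → (7, 7) − 0.25·(216, 234) = (-47, -51.5)
Step 3: at (-47, -51.5), ∇J = (-1350, -1467) → (-47, -51.5) − 0.25·(-1350, -1467) = (290.5, 315.25)
y = 315.25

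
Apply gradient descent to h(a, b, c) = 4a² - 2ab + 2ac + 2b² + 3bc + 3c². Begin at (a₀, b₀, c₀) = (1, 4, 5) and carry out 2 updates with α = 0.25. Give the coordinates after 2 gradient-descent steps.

∇h = (8a - 2b + 2c, -2a + 4b + 3c, 2a + 3b + 6c)
(a₁, b₁, c₁) = (1, 4, 5) − 0.25·(10, 29, 44) = (-1.5, -3.25, -6)
(a₂, b₂, c₂) = (-1.5, -3.25, -6) − 0.25·(-17.5, -28, -48.75) = (2.875, 3.75, 6.1875)

(2.875, 3.75, 6.1875)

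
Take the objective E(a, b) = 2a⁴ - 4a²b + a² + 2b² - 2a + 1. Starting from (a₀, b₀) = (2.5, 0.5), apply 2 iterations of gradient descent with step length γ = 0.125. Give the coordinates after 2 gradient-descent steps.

∇E = (8a³ - 8ab + 2a - 2, -4a² + 4b)
Step 1: at (2.5, 0.5), ∇E = (118, -23) → (2.5, 0.5) − 0.125·(118, -23) = (-12.25, 3.375)
Step 2: at (-12.25, 3.375), ∇E = (-14401.875, -586.75) → (-12.25, 3.375) − 0.125·(-14401.875, -586.75) = (1787.984375, 76.71875)

(1787.984375, 76.71875)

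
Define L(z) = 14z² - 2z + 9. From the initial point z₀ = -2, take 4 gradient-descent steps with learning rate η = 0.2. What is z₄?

L′(z) = 28z - 2
Step 1: L′(-2) = -58; z₁ = -2 − 0.2·(-58) = 9.6
Step 2: L′(9.6) = 266.8; z₂ = 9.6 − 0.2·266.8 = -43.76
Step 3: L′(-43.76) = -1227.28; z₃ = -43.76 − 0.2·(-1227.28) = 201.696
Step 4: L′(201.696) = 5645.488; z₄ = 201.696 − 0.2·5645.488 = -927.4016

-927.4016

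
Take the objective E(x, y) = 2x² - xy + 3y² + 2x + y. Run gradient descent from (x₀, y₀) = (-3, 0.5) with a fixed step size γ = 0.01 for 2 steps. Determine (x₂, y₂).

(-2.7949, 0.36525)

∇E = (4x - y + 2, -x + 6y + 1)
Step 1: at (-3, 0.5), ∇E = (-10.5, 7) → (-3, 0.5) − 0.01·(-10.5, 7) = (-2.895, 0.43)
Step 2: at (-2.895, 0.43), ∇E = (-10.01, 6.475) → (-2.895, 0.43) − 0.01·(-10.01, 6.475) = (-2.7949, 0.36525)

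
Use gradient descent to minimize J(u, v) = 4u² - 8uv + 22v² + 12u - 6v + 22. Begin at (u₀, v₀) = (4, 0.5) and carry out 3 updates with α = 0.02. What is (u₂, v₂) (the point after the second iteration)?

(2.5792, 0.7304)

∇J = (8u - 8v + 12, -8u + 44v - 6)
Step 1: at (4, 0.5), ∇J = (40, -16) → (4, 0.5) − 0.02·(40, -16) = (3.2, 0.82)
Step 2: at (3.2, 0.82), ∇J = (31.04, 4.48) → (3.2, 0.82) − 0.02·(31.04, 4.48) = (2.5792, 0.7304)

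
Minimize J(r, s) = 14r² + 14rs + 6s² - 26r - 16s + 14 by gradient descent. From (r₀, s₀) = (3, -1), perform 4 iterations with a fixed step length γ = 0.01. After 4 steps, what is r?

1.9113448

∇J = (28r + 14s - 26, 14r + 12s - 16)
Step 1: at (3, -1), ∇J = (44, 14) → (3, -1) − 0.01·(44, 14) = (2.56, -1.14)
Step 2: at (2.56, -1.14), ∇J = (29.72, 6.16) → (2.56, -1.14) − 0.01·(29.72, 6.16) = (2.2628, -1.2016)
Step 3: at (2.2628, -1.2016), ∇J = (20.536, 1.26) → (2.2628, -1.2016) − 0.01·(20.536, 1.26) = (2.05744, -1.2142)
Step 4: at (2.05744, -1.2142), ∇J = (14.60952, -1.76624) → (2.05744, -1.2142) − 0.01·(14.60952, -1.76624) = (1.9113448, -1.1965376)
r = 1.9113448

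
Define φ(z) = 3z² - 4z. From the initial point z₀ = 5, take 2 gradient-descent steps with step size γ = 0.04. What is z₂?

3.1696

φ′(z) = 6z - 4
z₁ = 5 − 0.04·26 = 3.96
z₂ = 3.96 − 0.04·19.76 = 3.1696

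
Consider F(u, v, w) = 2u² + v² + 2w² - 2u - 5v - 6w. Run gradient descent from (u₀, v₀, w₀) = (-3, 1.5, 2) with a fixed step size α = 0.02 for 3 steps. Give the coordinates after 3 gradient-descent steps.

∇F = (4u - 2, 2v - 5, 4w - 6)
(u₁, v₁, w₁) = (-3, 1.5, 2) − 0.02·(-14, -2, 2) = (-2.72, 1.54, 1.96)
(u₂, v₂, w₂) = (-2.72, 1.54, 1.96) − 0.02·(-12.88, -1.92, 1.84) = (-2.4624, 1.5784, 1.9232)
(u₃, v₃, w₃) = (-2.4624, 1.5784, 1.9232) − 0.02·(-11.8496, -1.8432, 1.6928) = (-2.225408, 1.615264, 1.889344)

(-2.225408, 1.615264, 1.889344)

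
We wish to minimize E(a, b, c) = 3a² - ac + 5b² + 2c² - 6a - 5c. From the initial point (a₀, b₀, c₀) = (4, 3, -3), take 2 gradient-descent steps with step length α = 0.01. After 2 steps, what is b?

∇E = (6a - c - 6, 10b, -a + 4c - 5)
Step 1: at (4, 3, -3), ∇E = (21, 30, -21) → (4, 3, -3) − 0.01·(21, 30, -21) = (3.79, 2.7, -2.79)
Step 2: at (3.79, 2.7, -2.79), ∇E = (19.53, 27, -19.95) → (3.79, 2.7, -2.79) − 0.01·(19.53, 27, -19.95) = (3.5947, 2.43, -2.5905)
b = 2.43

2.43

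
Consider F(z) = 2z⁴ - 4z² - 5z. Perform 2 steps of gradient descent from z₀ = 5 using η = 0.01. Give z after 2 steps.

F′(z) = 8z³ - 8z - 5
z₁ = 5 − 0.01·955 = -4.55
z₂ = -4.55 − 0.01·(-722.171) = 2.67171

2.67171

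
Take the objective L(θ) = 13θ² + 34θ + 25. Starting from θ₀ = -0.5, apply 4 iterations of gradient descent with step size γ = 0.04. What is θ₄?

L′(θ) = 26θ + 34
θ₁ = -0.5 − 0.04·21 = -1.34
θ₂ = -1.34 − 0.04·(-0.84) = -1.3064
θ₃ = -1.3064 − 0.04·0.0336 = -1.307744
θ₄ = -1.307744 − 0.04·(-0.001344) = -1.30769024

-1.30769024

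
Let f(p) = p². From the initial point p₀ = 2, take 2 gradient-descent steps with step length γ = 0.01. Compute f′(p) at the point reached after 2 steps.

f′(p) = 2p
Step 1: f′(2) = 4; p₁ = 2 − 0.01·4 = 1.96
Step 2: f′(1.96) = 3.92; p₂ = 1.96 − 0.01·3.92 = 1.9208
f′(p) at (1.9208) = 3.8416

3.8416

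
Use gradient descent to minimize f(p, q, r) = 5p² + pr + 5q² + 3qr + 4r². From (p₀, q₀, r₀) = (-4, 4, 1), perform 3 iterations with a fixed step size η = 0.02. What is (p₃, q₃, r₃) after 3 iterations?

∇f = (10p + r, 10q + 3r, p + 3q + 8r)
(p₁, q₁, r₁) = (-4, 4, 1) − 0.02·(-39, 43, 16) = (-3.22, 3.14, 0.68)
(p₂, q₂, r₂) = (-3.22, 3.14, 0.68) − 0.02·(-31.52, 33.44, 11.64) = (-2.5896, 2.4712, 0.4472)
(p₃, q₃, r₃) = (-2.5896, 2.4712, 0.4472) − 0.02·(-25.4488, 26.0536, 8.4016) = (-2.080624, 1.950128, 0.279168)

(-2.080624, 1.950128, 0.279168)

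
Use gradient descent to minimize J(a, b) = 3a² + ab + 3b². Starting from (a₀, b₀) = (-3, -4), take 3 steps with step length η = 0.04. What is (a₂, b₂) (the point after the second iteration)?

∇J = (6a + b, a + 6b)
(a₁, b₁) = (-3, -4) − 0.04·(-22, -27) = (-2.12, -2.92)
(a₂, b₂) = (-2.12, -2.92) − 0.04·(-15.64, -19.64) = (-1.4944, -2.1344)

(-1.4944, -2.1344)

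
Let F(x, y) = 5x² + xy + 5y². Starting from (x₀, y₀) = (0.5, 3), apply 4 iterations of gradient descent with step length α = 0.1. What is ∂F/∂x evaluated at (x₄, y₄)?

∇F = (10x + y, x + 10y)
(x₁, y₁) = (0.5, 3) − 0.1·(8, 30.5) = (-0.3, -0.05)
(x₂, y₂) = (-0.3, -0.05) − 0.1·(-3.05, -0.8) = (0.005, 0.03)
(x₃, y₃) = (0.005, 0.03) − 0.1·(0.08, 0.305) = (-0.003, -0.0005)
(x₄, y₄) = (-0.003, -0.0005) − 0.1·(-0.0305, -0.008) = (0.00005, 0.0003)
∂F/∂x at (0.00005, 0.0003) = 0.0008

0.0008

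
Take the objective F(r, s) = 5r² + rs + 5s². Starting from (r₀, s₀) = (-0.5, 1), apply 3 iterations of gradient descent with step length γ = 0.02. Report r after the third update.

-0.294888

∇F = (10r + s, r + 10s)
(r₁, s₁) = (-0.5, 1) − 0.02·(-4, 9.5) = (-0.42, 0.81)
(r₂, s₂) = (-0.42, 0.81) − 0.02·(-3.39, 7.68) = (-0.3522, 0.6564)
(r₃, s₃) = (-0.3522, 0.6564) − 0.02·(-2.8656, 6.2118) = (-0.294888, 0.532164)
r = -0.294888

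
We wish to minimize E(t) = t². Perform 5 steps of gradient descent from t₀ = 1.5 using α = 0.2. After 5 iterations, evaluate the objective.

E′(t) = 2t
Step 1: E′(1.5) = 3; t₁ = 1.5 − 0.2·3 = 0.9
Step 2: E′(0.9) = 1.8; t₂ = 0.9 − 0.2·1.8 = 0.54
Step 3: E′(0.54) = 1.08; t₃ = 0.54 − 0.2·1.08 = 0.324
Step 4: E′(0.324) = 0.648; t₄ = 0.324 − 0.2·0.648 = 0.1944
Step 5: E′(0.1944) = 0.3888; t₅ = 0.1944 − 0.2·0.3888 = 0.11664
E(0.11664) = 0.0136048896

0.0136048896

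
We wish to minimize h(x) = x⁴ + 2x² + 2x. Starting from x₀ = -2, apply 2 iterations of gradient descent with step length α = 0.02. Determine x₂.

h′(x) = 4x³ + 4x + 2
x₁ = -2 − 0.02·(-38) = -1.24
x₂ = -1.24 − 0.02·(-10.586496) = -1.02827008

-1.02827008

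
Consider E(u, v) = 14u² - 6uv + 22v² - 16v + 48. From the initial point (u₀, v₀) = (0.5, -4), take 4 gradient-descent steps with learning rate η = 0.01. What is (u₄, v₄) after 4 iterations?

(-0.08483064, -0.06432064)

∇E = (28u - 6v, -6u + 44v - 16)
(u₁, v₁) = (0.5, -4) − 0.01·(38, -195) = (0.12, -2.05)
(u₂, v₂) = (0.12, -2.05) − 0.01·(15.66, -106.92) = (-0.0366, -0.9808)
(u₃, v₃) = (-0.0366, -0.9808) − 0.01·(4.86, -58.9356) = (-0.0852, -0.391444)
(u₄, v₄) = (-0.0852, -0.391444) − 0.01·(-0.036936, -32.712336) = (-0.08483064, -0.06432064)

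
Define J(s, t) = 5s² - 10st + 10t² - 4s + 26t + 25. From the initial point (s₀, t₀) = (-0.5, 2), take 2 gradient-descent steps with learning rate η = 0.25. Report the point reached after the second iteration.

∇J = (10s - 10t - 4, -10s + 20t + 26)
(s₁, t₁) = (-0.5, 2) − 0.25·(-29, 71) = (6.75, -15.75)
(s₂, t₂) = (6.75, -15.75) − 0.25·(221, -356.5) = (-48.5, 73.375)

(-48.5, 73.375)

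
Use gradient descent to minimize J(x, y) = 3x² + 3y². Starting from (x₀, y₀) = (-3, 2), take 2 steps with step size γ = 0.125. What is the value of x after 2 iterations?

∇J = (6x, 6y)
Step 1: at (-3, 2), ∇J = (-18, 12) → (-3, 2) − 0.125·(-18, 12) = (-0.75, 0.5)
Step 2: at (-0.75, 0.5), ∇J = (-4.5, 3) → (-0.75, 0.5) − 0.125·(-4.5, 3) = (-0.1875, 0.125)
x = -0.1875

-0.1875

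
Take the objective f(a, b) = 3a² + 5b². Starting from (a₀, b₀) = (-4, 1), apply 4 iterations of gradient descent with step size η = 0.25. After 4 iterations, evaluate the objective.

128.33203125

∇f = (6a, 10b)
Step 1: at (-4, 1), ∇f = (-24, 10) → (-4, 1) − 0.25·(-24, 10) = (2, -1.5)
Step 2: at (2, -1.5), ∇f = (12, -15) → (2, -1.5) − 0.25·(12, -15) = (-1, 2.25)
Step 3: at (-1, 2.25), ∇f = (-6, 22.5) → (-1, 2.25) − 0.25·(-6, 22.5) = (0.5, -3.375)
Step 4: at (0.5, -3.375), ∇f = (3, -33.75) → (0.5, -3.375) − 0.25·(3, -33.75) = (-0.25, 5.0625)
f(-0.25, 5.0625) = 128.33203125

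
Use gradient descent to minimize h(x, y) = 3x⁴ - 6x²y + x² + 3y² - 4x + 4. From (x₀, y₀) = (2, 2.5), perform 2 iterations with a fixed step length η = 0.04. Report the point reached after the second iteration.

(1.35967232, 2.248864)

∇h = (12x³ - 12xy + 2x - 4, -6x² + 6y)
Step 1: at (2, 2.5), ∇h = (36, -9) → (2, 2.5) − 0.04·(36, -9) = (0.56, 2.86)
Step 2: at (0.56, 2.86), ∇h = (-19.991808, 15.2784) → (0.56, 2.86) − 0.04·(-19.991808, 15.2784) = (1.35967232, 2.248864)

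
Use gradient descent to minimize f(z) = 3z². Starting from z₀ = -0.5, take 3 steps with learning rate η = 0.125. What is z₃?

f′(z) = 6z
z₁ = -0.5 − 0.125·(-3) = -0.125
z₂ = -0.125 − 0.125·(-0.75) = -0.03125
z₃ = -0.03125 − 0.125·(-0.1875) = -0.0078125

-0.0078125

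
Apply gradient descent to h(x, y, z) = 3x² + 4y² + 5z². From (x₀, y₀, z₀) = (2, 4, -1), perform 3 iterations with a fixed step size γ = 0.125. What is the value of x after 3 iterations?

0.03125

∇h = (6x, 8y, 10z)
(x₁, y₁, z₁) = (2, 4, -1) − 0.125·(12, 32, -10) = (0.5, 0, 0.25)
(x₂, y₂, z₂) = (0.5, 0, 0.25) − 0.125·(3, 0, 2.5) = (0.125, 0, -0.0625)
(x₃, y₃, z₃) = (0.125, 0, -0.0625) − 0.125·(0.75, 0, -0.625) = (0.03125, 0, 0.015625)
x = 0.03125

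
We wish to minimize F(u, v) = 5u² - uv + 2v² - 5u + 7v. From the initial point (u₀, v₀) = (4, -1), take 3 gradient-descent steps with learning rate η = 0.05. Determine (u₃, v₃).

(0.85125, -1.084875)

∇F = (10u - v - 5, -u + 4v + 7)
Step 1: at (4, -1), ∇F = (36, -1) → (4, -1) − 0.05·(36, -1) = (2.2, -0.95)
Step 2: at (2.2, -0.95), ∇F = (17.95, 1) → (2.2, -0.95) − 0.05·(17.95, 1) = (1.3025, -1)
Step 3: at (1.3025, -1), ∇F = (9.025, 1.6975) → (1.3025, -1) − 0.05·(9.025, 1.6975) = (0.85125, -1.084875)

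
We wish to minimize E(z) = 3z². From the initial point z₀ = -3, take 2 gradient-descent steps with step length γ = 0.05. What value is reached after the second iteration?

-1.47

E′(z) = 6z
z₁ = -3 − 0.05·(-18) = -2.1
z₂ = -2.1 − 0.05·(-12.6) = -1.47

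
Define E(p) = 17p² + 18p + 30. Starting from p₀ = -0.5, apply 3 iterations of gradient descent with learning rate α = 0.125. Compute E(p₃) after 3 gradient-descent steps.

E′(p) = 34p + 18
p₁ = -0.5 − 0.125·1 = -0.625
p₂ = -0.625 − 0.125·(-3.25) = -0.21875
p₃ = -0.21875 − 0.125·10.5625 = -1.5390625
E(-1.5390625) = 42.56500244140625

42.56500244140625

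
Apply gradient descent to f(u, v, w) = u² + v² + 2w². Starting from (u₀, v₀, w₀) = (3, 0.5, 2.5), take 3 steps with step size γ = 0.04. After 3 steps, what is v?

0.389344

∇f = (2u, 2v, 4w)
Step 1: at (3, 0.5, 2.5), ∇f = (6, 1, 10) → (3, 0.5, 2.5) − 0.04·(6, 1, 10) = (2.76, 0.46, 2.1)
Step 2: at (2.76, 0.46, 2.1), ∇f = (5.52, 0.92, 8.4) → (2.76, 0.46, 2.1) − 0.04·(5.52, 0.92, 8.4) = (2.5392, 0.4232, 1.764)
Step 3: at (2.5392, 0.4232, 1.764), ∇f = (5.0784, 0.8464, 7.056) → (2.5392, 0.4232, 1.764) − 0.04·(5.0784, 0.8464, 7.056) = (2.336064, 0.389344, 1.48176)
v = 0.389344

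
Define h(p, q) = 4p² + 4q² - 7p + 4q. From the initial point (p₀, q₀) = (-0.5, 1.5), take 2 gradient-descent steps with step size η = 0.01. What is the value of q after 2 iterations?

1.1928

∇h = (8p - 7, 8q + 4)
(p₁, q₁) = (-0.5, 1.5) − 0.01·(-11, 16) = (-0.39, 1.34)
(p₂, q₂) = (-0.39, 1.34) − 0.01·(-10.12, 14.72) = (-0.2888, 1.1928)
q = 1.1928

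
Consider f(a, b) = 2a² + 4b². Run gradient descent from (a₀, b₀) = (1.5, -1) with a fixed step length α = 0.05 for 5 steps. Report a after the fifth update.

∇f = (4a, 8b)
Step 1: at (1.5, -1), ∇f = (6, -8) → (1.5, -1) − 0.05·(6, -8) = (1.2, -0.6)
Step 2: at (1.2, -0.6), ∇f = (4.8, -4.8) → (1.2, -0.6) − 0.05·(4.8, -4.8) = (0.96, -0.36)
Step 3: at (0.96, -0.36), ∇f = (3.84, -2.88) → (0.96, -0.36) − 0.05·(3.84, -2.88) = (0.768, -0.216)
Step 4: at (0.768, -0.216), ∇f = (3.072, -1.728) → (0.768, -0.216) − 0.05·(3.072, -1.728) = (0.6144, -0.1296)
Step 5: at (0.6144, -0.1296), ∇f = (2.4576, -1.0368) → (0.6144, -0.1296) − 0.05·(2.4576, -1.0368) = (0.49152, -0.07776)
a = 0.49152

0.49152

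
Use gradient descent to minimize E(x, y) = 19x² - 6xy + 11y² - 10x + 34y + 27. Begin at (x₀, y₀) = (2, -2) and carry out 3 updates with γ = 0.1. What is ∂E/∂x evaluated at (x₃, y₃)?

-2074.8

∇E = (38x - 6y - 10, -6x + 22y + 34)
Step 1: at (2, -2), ∇E = (78, -22) → (2, -2) − 0.1·(78, -22) = (-5.8, 0.2)
Step 2: at (-5.8, 0.2), ∇E = (-231.6, 73.2) → (-5.8, 0.2) − 0.1·(-231.6, 73.2) = (17.36, -7.12)
Step 3: at (17.36, -7.12), ∇E = (692.4, -226.8) → (17.36, -7.12) − 0.1·(692.4, -226.8) = (-51.88, 15.56)
∂E/∂x at (-51.88, 15.56) = -2074.8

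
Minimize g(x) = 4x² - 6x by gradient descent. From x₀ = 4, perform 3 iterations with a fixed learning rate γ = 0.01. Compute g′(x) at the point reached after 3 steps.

g′(x) = 8x - 6
Step 1: g′(4) = 26; x₁ = 4 − 0.01·26 = 3.74
Step 2: g′(3.74) = 23.92; x₂ = 3.74 − 0.01·23.92 = 3.5008
Step 3: g′(3.5008) = 22.0064; x₃ = 3.5008 − 0.01·22.0064 = 3.280736
g′(x) at (3.280736) = 20.245888

20.245888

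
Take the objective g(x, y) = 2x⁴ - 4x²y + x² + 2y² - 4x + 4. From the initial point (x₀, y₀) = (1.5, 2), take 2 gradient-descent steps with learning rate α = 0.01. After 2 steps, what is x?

1.46904064

∇g = (8x³ - 8xy + 2x - 4, -4x² + 4y)
(x₁, y₁) = (1.5, 2) − 0.01·(2, -1) = (1.48, 2.01)
(x₂, y₂) = (1.48, 2.01) − 0.01·(1.095936, -0.7216) = (1.46904064, 2.017216)
x = 1.46904064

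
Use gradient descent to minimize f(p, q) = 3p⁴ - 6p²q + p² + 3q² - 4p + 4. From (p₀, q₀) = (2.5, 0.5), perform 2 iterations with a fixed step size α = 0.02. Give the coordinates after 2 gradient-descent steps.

∇f = (12p³ - 12pq + 2p - 4, -6p² + 6q)
(p₁, q₁) = (2.5, 0.5) − 0.02·(173.5, -34.5) = (-0.97, 1.19)
(p₂, q₂) = (-0.97, 1.19) − 0.02·(-3.040476, 1.4946) = (-0.90919048, 1.160108)

(-0.90919048, 1.160108)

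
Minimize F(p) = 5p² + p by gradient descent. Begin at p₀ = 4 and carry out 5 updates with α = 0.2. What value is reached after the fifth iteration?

F′(p) = 10p + 1
p₁ = 4 − 0.2·41 = -4.2
p₂ = -4.2 − 0.2·(-41) = 4
p₃ = 4 − 0.2·41 = -4.2
p₄ = -4.2 − 0.2·(-41) = 4
p₅ = 4 − 0.2·41 = -4.2

-4.2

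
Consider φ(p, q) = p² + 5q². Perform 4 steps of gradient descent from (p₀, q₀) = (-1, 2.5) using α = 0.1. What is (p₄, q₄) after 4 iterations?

∇φ = (2p, 10q)
Step 1: at (-1, 2.5), ∇φ = (-2, 25) → (-1, 2.5) − 0.1·(-2, 25) = (-0.8, 0)
Step 2: at (-0.8, 0), ∇φ = (-1.6, 0) → (-0.8, 0) − 0.1·(-1.6, 0) = (-0.64, 0)
Step 3: at (-0.64, 0), ∇φ = (-1.28, 0) → (-0.64, 0) − 0.1·(-1.28, 0) = (-0.512, 0)
Step 4: at (-0.512, 0), ∇φ = (-1.024, 0) → (-0.512, 0) − 0.1·(-1.024, 0) = (-0.4096, 0)

(-0.4096, 0)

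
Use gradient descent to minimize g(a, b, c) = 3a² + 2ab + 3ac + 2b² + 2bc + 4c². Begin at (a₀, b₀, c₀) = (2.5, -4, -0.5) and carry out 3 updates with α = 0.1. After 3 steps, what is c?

-0.0015

∇g = (6a + 2b + 3c, 2a + 4b + 2c, 3a + 2b + 8c)
Step 1: at (2.5, -4, -0.5), ∇g = (5.5, -12, -4.5) → (2.5, -4, -0.5) − 0.1·(5.5, -12, -4.5) = (1.95, -2.8, -0.05)
Step 2: at (1.95, -2.8, -0.05), ∇g = (5.95, -7.4, -0.15) → (1.95, -2.8, -0.05) − 0.1·(5.95, -7.4, -0.15) = (1.355, -2.06, -0.035)
Step 3: at (1.355, -2.06, -0.035), ∇g = (3.905, -5.6, -0.335) → (1.355, -2.06, -0.035) − 0.1·(3.905, -5.6, -0.335) = (0.9645, -1.5, -0.0015)
c = -0.0015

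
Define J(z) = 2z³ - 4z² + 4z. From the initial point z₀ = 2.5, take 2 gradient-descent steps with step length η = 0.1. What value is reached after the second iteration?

J′(z) = 6z² - 8z + 4
Step 1: J′(2.5) = 21.5; z₁ = 2.5 − 0.1·21.5 = 0.35
Step 2: J′(0.35) = 1.935; z₂ = 0.35 − 0.1·1.935 = 0.1565

0.1565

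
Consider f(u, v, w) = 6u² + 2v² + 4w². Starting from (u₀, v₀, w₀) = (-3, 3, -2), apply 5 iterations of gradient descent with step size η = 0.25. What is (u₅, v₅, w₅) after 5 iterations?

∇f = (12u, 4v, 8w)
Step 1: at (-3, 3, -2), ∇f = (-36, 12, -16) → (-3, 3, -2) − 0.25·(-36, 12, -16) = (6, 0, 2)
Step 2: at (6, 0, 2), ∇f = (72, 0, 16) → (6, 0, 2) − 0.25·(72, 0, 16) = (-12, 0, -2)
Step 3: at (-12, 0, -2), ∇f = (-144, 0, -16) → (-12, 0, -2) − 0.25·(-144, 0, -16) = (24, 0, 2)
Step 4: at (24, 0, 2), ∇f = (288, 0, 16) → (24, 0, 2) − 0.25·(288, 0, 16) = (-48, 0, -2)
Step 5: at (-48, 0, -2), ∇f = (-576, 0, -16) → (-48, 0, -2) − 0.25·(-576, 0, -16) = (96, 0, 2)

(96, 0, 2)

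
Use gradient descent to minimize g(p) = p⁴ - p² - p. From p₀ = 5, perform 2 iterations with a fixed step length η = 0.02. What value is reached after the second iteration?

g′(p) = 4p³ - 2p - 1
Step 1: g′(5) = 489; p₁ = 5 − 0.02·489 = -4.78
Step 2: g′(-4.78) = -428.301408; p₂ = -4.78 − 0.02·(-428.301408) = 3.78602816

3.78602816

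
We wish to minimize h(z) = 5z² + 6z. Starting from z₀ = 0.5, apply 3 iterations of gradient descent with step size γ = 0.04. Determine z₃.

h′(z) = 10z + 6
z₁ = 0.5 − 0.04·11 = 0.06
z₂ = 0.06 − 0.04·6.6 = -0.204
z₃ = -0.204 − 0.04·3.96 = -0.3624

-0.3624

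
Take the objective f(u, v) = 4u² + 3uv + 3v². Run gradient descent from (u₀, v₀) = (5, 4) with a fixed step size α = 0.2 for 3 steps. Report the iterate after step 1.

∇f = (8u + 3v, 3u + 6v)
(u₁, v₁) = (5, 4) − 0.2·(52, 39) = (-5.4, -3.8)

(-5.4, -3.8)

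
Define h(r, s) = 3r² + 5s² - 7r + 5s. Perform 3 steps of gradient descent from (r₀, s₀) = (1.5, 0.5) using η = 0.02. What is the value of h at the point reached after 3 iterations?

-3.867811971072

∇h = (6r - 7, 10s + 5)
Step 1: at (1.5, 0.5), ∇h = (2, 10) → (1.5, 0.5) − 0.02·(2, 10) = (1.46, 0.3)
Step 2: at (1.46, 0.3), ∇h = (1.76, 8) → (1.46, 0.3) − 0.02·(1.76, 8) = (1.4248, 0.14)
Step 3: at (1.4248, 0.14), ∇h = (1.5488, 6.4) → (1.4248, 0.14) − 0.02·(1.5488, 6.4) = (1.393824, 0.012)
h(1.393824, 0.012) = -3.867811971072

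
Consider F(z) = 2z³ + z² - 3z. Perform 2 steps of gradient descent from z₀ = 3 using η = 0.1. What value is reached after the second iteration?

-6.234

F′(z) = 6z² + 2z - 3
z₁ = 3 − 0.1·57 = -2.7
z₂ = -2.7 − 0.1·35.34 = -6.234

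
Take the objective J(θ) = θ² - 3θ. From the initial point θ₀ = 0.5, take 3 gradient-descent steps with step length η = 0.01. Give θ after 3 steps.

0.558808

J′(θ) = 2θ - 3
θ₁ = 0.5 − 0.01·(-2) = 0.52
θ₂ = 0.52 − 0.01·(-1.96) = 0.5396
θ₃ = 0.5396 − 0.01·(-1.9208) = 0.558808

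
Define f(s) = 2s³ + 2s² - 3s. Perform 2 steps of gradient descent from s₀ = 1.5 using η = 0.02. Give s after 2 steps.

0.972132

f′(s) = 6s² + 4s - 3
s₁ = 1.5 − 0.02·16.5 = 1.17
s₂ = 1.17 − 0.02·9.8934 = 0.972132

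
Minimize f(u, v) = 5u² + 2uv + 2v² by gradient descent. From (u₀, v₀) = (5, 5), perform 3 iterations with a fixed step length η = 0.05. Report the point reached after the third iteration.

∇f = (10u + 2v, 2u + 4v)
(u₁, v₁) = (5, 5) − 0.05·(60, 30) = (2, 3.5)
(u₂, v₂) = (2, 3.5) − 0.05·(27, 18) = (0.65, 2.6)
(u₃, v₃) = (0.65, 2.6) − 0.05·(11.7, 11.7) = (0.065, 2.015)

(0.065, 2.015)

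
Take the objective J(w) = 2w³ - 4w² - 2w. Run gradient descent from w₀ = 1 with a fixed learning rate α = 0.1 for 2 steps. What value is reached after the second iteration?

1.544

J′(w) = 6w² - 8w - 2
Step 1: J′(1) = -4; w₁ = 1 − 0.1·(-4) = 1.4
Step 2: J′(1.4) = -1.44; w₂ = 1.4 − 0.1·(-1.44) = 1.544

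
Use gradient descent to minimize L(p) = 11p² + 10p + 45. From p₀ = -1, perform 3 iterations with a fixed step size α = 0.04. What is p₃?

-0.455488

L′(p) = 22p + 10
Step 1: L′(-1) = -12; p₁ = -1 − 0.04·(-12) = -0.52
Step 2: L′(-0.52) = -1.44; p₂ = -0.52 − 0.04·(-1.44) = -0.4624
Step 3: L′(-0.4624) = -0.1728; p₃ = -0.4624 − 0.04·(-0.1728) = -0.455488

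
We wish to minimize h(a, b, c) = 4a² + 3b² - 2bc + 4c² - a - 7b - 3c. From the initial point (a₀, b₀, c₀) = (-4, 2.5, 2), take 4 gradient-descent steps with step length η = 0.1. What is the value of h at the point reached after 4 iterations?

∇h = (8a - 1, 6b - 2c - 7, -2b + 8c - 3)
Step 1: at (-4, 2.5, 2), ∇h = (-33, 4, 8) → (-4, 2.5, 2) − 0.1·(-33, 4, 8) = (-0.7, 2.1, 1.2)
Step 2: at (-0.7, 2.1, 1.2), ∇h = (-6.6, 3.2, 2.4) → (-0.7, 2.1, 1.2) − 0.1·(-6.6, 3.2, 2.4) = (-0.04, 1.78, 0.96)
Step 3: at (-0.04, 1.78, 0.96), ∇h = (-1.32, 1.76, 1.12) → (-0.04, 1.78, 0.96) − 0.1·(-1.32, 1.76, 1.12) = (0.092, 1.604, 0.848)
Step 4: at (0.092, 1.604, 0.848), ∇h = (-0.264, 0.928, 0.576) → (0.092, 1.604, 0.848) − 0.1·(-0.264, 0.928, 0.576) = (0.1184, 1.5112, 0.7904)
h(0.1184, 1.5112, 0.7904) = -6.05072576

-6.05072576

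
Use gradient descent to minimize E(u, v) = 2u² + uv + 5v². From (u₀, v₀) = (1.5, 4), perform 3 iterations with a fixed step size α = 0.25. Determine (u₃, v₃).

(-2.453125, -15.1171875)

∇E = (4u + v, u + 10v)
Step 1: at (1.5, 4), ∇E = (10, 41.5) → (1.5, 4) − 0.25·(10, 41.5) = (-1, -6.375)
Step 2: at (-1, -6.375), ∇E = (-10.375, -64.75) → (-1, -6.375) − 0.25·(-10.375, -64.75) = (1.59375, 9.8125)
Step 3: at (1.59375, 9.8125), ∇E = (16.1875, 99.71875) → (1.59375, 9.8125) − 0.25·(16.1875, 99.71875) = (-2.453125, -15.1171875)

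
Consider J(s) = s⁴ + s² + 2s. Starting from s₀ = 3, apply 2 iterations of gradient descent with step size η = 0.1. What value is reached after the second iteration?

247.3424

J′(s) = 4s³ + 2s + 2
s₁ = 3 − 0.1·116 = -8.6
s₂ = -8.6 − 0.1·(-2559.424) = 247.3424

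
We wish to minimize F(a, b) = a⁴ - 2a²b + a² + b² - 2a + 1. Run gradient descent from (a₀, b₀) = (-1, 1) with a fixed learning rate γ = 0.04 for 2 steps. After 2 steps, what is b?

0.976448

∇F = (4a³ - 4ab + 2a - 2, -2a² + 2b)
(a₁, b₁) = (-1, 1) − 0.04·(-4, 0) = (-0.84, 1)
(a₂, b₂) = (-0.84, 1) − 0.04·(-2.690816, 0.5888) = (-0.73236736, 0.976448)
b = 0.976448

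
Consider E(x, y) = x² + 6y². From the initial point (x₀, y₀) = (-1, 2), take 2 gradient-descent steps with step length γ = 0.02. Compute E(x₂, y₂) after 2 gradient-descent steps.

∇E = (2x, 12y)
Step 1: at (-1, 2), ∇E = (-2, 24) → (-1, 2) − 0.02·(-2, 24) = (-0.96, 1.52)
Step 2: at (-0.96, 1.52), ∇E = (-1.92, 18.24) → (-0.96, 1.52) − 0.02·(-1.92, 18.24) = (-0.9216, 1.1552)
E(-0.9216, 1.1552) = 8.8562688

8.8562688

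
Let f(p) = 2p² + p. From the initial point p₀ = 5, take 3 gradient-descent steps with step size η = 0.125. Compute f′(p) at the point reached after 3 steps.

2.625

f′(p) = 4p + 1
Step 1: f′(5) = 21; p₁ = 5 − 0.125·21 = 2.375
Step 2: f′(2.375) = 10.5; p₂ = 2.375 − 0.125·10.5 = 1.0625
Step 3: f′(1.0625) = 5.25; p₃ = 1.0625 − 0.125·5.25 = 0.40625
f′(p) at (0.40625) = 2.625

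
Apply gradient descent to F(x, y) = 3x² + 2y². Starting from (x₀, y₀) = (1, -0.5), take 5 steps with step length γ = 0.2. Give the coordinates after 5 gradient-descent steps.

∇F = (6x, 4y)
(x₁, y₁) = (1, -0.5) − 0.2·(6, -2) = (-0.2, -0.1)
(x₂, y₂) = (-0.2, -0.1) − 0.2·(-1.2, -0.4) = (0.04, -0.02)
(x₃, y₃) = (0.04, -0.02) − 0.2·(0.24, -0.08) = (-0.008, -0.004)
(x₄, y₄) = (-0.008, -0.004) − 0.2·(-0.048, -0.016) = (0.0016, -0.0008)
(x₅, y₅) = (0.0016, -0.0008) − 0.2·(0.0096, -0.0032) = (-0.00032, -0.00016)

(-0.00032, -0.00016)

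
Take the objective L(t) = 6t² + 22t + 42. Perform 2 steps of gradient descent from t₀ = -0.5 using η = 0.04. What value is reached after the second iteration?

-1.4728

L′(t) = 12t + 22
Step 1: L′(-0.5) = 16; t₁ = -0.5 − 0.04·16 = -1.14
Step 2: L′(-1.14) = 8.32; t₂ = -1.14 − 0.04·8.32 = -1.4728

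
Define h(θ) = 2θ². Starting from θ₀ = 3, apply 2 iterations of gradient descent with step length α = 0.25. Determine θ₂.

0

h′(θ) = 4θ
Step 1: h′(3) = 12; θ₁ = 3 − 0.25·12 = 0
Step 2: h′(0) = 0; θ₂ = 0 − 0.25·0 = 0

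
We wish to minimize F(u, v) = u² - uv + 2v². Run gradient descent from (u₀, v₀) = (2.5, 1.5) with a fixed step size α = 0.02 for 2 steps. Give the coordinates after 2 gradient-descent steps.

∇F = (2u - v, -u + 4v)
(u₁, v₁) = (2.5, 1.5) − 0.02·(3.5, 3.5) = (2.43, 1.43)
(u₂, v₂) = (2.43, 1.43) − 0.02·(3.43, 3.29) = (2.3614, 1.3642)

(2.3614, 1.3642)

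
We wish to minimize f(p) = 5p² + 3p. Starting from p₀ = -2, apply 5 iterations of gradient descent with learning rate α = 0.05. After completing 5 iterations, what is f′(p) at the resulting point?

f′(p) = 10p + 3
p₁ = -2 − 0.05·(-17) = -1.15
p₂ = -1.15 − 0.05·(-8.5) = -0.725
p₃ = -0.725 − 0.05·(-4.25) = -0.5125
p₄ = -0.5125 − 0.05·(-2.125) = -0.40625
p₅ = -0.40625 − 0.05·(-1.0625) = -0.353125
f′(p) at (-0.353125) = -0.53125

-0.53125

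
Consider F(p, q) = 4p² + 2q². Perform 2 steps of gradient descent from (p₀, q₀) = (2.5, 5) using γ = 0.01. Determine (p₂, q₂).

∇F = (8p, 4q)
Step 1: at (2.5, 5), ∇F = (20, 20) → (2.5, 5) − 0.01·(20, 20) = (2.3, 4.8)
Step 2: at (2.3, 4.8), ∇F = (18.4, 19.2) → (2.3, 4.8) − 0.01·(18.4, 19.2) = (2.116, 4.608)

(2.116, 4.608)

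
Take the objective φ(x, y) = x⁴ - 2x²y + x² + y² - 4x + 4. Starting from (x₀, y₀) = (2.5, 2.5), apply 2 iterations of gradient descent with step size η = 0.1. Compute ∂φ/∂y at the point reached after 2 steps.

∇φ = (4x³ - 4xy + 2x - 4, -2x² + 2y)
Step 1: at (2.5, 2.5), ∇φ = (38.5, -7.5) → (2.5, 2.5) − 0.1·(38.5, -7.5) = (-1.35, 3.25)
Step 2: at (-1.35, 3.25), ∇φ = (1.0085, 2.855) → (-1.35, 3.25) − 0.1·(1.0085, 2.855) = (-1.45085, 2.9645)
∂φ/∂y at (-1.45085, 2.9645) = 1.719068555

1.719068555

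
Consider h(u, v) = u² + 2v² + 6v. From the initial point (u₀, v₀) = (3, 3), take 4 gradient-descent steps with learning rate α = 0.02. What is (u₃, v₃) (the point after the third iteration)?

(2.654208, 2.004096)

∇h = (2u, 4v + 6)
(u₁, v₁) = (3, 3) − 0.02·(6, 18) = (2.88, 2.64)
(u₂, v₂) = (2.88, 2.64) − 0.02·(5.76, 16.56) = (2.7648, 2.3088)
(u₃, v₃) = (2.7648, 2.3088) − 0.02·(5.5296, 15.2352) = (2.654208, 2.004096)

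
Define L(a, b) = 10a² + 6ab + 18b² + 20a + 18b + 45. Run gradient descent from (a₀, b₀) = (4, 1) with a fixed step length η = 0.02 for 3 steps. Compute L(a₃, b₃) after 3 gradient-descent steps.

43.91892088832

∇L = (20a + 6b + 20, 6a + 36b + 18)
(a₁, b₁) = (4, 1) − 0.02·(106, 78) = (1.88, -0.56)
(a₂, b₂) = (1.88, -0.56) − 0.02·(54.24, 9.12) = (0.7952, -0.7424)
(a₃, b₃) = (0.7952, -0.7424) − 0.02·(31.4496, -3.9552) = (0.166208, -0.663296)
L(0.166208, -0.663296) = 43.91892088832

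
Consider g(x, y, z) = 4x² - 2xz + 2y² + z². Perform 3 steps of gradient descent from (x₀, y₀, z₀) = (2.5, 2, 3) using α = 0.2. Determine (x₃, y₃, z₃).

∇g = (8x - 2z, 4y, -2x + 2z)
(x₁, y₁, z₁) = (2.5, 2, 3) − 0.2·(14, 8, 1) = (-0.3, 0.4, 2.8)
(x₂, y₂, z₂) = (-0.3, 0.4, 2.8) − 0.2·(-8, 1.6, 6.2) = (1.3, 0.08, 1.56)
(x₃, y₃, z₃) = (1.3, 0.08, 1.56) − 0.2·(7.28, 0.32, 0.52) = (-0.156, 0.016, 1.456)

(-0.156, 0.016, 1.456)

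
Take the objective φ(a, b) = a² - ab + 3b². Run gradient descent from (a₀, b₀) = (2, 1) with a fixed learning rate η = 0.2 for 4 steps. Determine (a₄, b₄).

∇φ = (2a - b, -a + 6b)
(a₁, b₁) = (2, 1) − 0.2·(3, 4) = (1.4, 0.2)
(a₂, b₂) = (1.4, 0.2) − 0.2·(2.6, -0.2) = (0.88, 0.24)
(a₃, b₃) = (0.88, 0.24) − 0.2·(1.52, 0.56) = (0.576, 0.128)
(a₄, b₄) = (0.576, 0.128) − 0.2·(1.024, 0.192) = (0.3712, 0.0896)

(0.3712, 0.0896)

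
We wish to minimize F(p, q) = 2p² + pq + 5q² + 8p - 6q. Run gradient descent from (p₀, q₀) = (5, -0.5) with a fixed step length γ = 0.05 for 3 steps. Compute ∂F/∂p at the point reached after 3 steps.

14.612125

∇F = (4p + q + 8, p + 10q - 6)
Step 1: at (5, -0.5), ∇F = (27.5, -6) → (5, -0.5) − 0.05·(27.5, -6) = (3.625, -0.2)
Step 2: at (3.625, -0.2), ∇F = (22.3, -4.375) → (3.625, -0.2) − 0.05·(22.3, -4.375) = (2.51, 0.01875)
Step 3: at (2.51, 0.01875), ∇F = (18.05875, -3.3025) → (2.51, 0.01875) − 0.05·(18.05875, -3.3025) = (1.6070625, 0.183875)
∂F/∂p at (1.6070625, 0.183875) = 14.612125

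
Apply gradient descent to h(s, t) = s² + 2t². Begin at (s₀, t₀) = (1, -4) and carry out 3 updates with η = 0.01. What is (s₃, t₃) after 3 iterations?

(0.941192, -3.538944)

∇h = (2s, 4t)
Step 1: at (1, -4), ∇h = (2, -16) → (1, -4) − 0.01·(2, -16) = (0.98, -3.84)
Step 2: at (0.98, -3.84), ∇h = (1.96, -15.36) → (0.98, -3.84) − 0.01·(1.96, -15.36) = (0.9604, -3.6864)
Step 3: at (0.9604, -3.6864), ∇h = (1.9208, -14.7456) → (0.9604, -3.6864) − 0.01·(1.9208, -14.7456) = (0.941192, -3.538944)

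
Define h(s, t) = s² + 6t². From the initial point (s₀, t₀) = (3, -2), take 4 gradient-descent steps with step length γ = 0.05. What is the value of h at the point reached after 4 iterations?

3.88993353

∇h = (2s, 12t)
(s₁, t₁) = (3, -2) − 0.05·(6, -24) = (2.7, -0.8)
(s₂, t₂) = (2.7, -0.8) − 0.05·(5.4, -9.6) = (2.43, -0.32)
(s₃, t₃) = (2.43, -0.32) − 0.05·(4.86, -3.84) = (2.187, -0.128)
(s₄, t₄) = (2.187, -0.128) − 0.05·(4.374, -1.536) = (1.9683, -0.0512)
h(1.9683, -0.0512) = 3.88993353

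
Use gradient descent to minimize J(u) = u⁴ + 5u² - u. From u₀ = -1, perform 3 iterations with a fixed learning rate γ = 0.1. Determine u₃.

0.09995

J′(u) = 4u³ + 10u - 1
u₁ = -1 − 0.1·(-15) = 0.5
u₂ = 0.5 − 0.1·4.5 = 0.05
u₃ = 0.05 − 0.1·(-0.4995) = 0.09995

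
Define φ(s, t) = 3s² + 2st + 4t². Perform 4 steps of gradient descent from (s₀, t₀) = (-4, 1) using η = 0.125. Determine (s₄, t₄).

(-0.08984375, 0.0546875)

∇φ = (6s + 2t, 2s + 8t)
(s₁, t₁) = (-4, 1) − 0.125·(-22, 0) = (-1.25, 1)
(s₂, t₂) = (-1.25, 1) − 0.125·(-5.5, 5.5) = (-0.5625, 0.3125)
(s₃, t₃) = (-0.5625, 0.3125) − 0.125·(-2.75, 1.375) = (-0.21875, 0.140625)
(s₄, t₄) = (-0.21875, 0.140625) − 0.125·(-1.03125, 0.6875) = (-0.08984375, 0.0546875)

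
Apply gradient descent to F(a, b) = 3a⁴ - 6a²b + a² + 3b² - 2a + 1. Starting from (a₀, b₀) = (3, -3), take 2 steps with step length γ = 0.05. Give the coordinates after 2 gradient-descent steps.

∇F = (12a³ - 12ab + 2a - 2, -6a² + 6b)
Step 1: at (3, -3), ∇F = (436, -72) → (3, -3) − 0.05·(436, -72) = (-18.8, 0.6)
Step 2: at (-18.8, 0.6), ∇F = (-79640.304, -2117.04) → (-18.8, 0.6) − 0.05·(-79640.304, -2117.04) = (3963.2152, 106.452)

(3963.2152, 106.452)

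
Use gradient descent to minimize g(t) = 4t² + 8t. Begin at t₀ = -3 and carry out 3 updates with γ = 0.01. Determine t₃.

g′(t) = 8t + 8
Step 1: g′(-3) = -16; t₁ = -3 − 0.01·(-16) = -2.84
Step 2: g′(-2.84) = -14.72; t₂ = -2.84 − 0.01·(-14.72) = -2.6928
Step 3: g′(-2.6928) = -13.5424; t₃ = -2.6928 − 0.01·(-13.5424) = -2.557376

-2.557376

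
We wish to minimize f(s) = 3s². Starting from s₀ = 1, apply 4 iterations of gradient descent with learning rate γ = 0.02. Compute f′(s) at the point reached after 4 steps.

f′(s) = 6s
s₁ = 1 − 0.02·6 = 0.88
s₂ = 0.88 − 0.02·5.28 = 0.7744
s₃ = 0.7744 − 0.02·4.6464 = 0.681472
s₄ = 0.681472 − 0.02·4.088832 = 0.59969536
f′(s) at (0.59969536) = 3.59817216

3.59817216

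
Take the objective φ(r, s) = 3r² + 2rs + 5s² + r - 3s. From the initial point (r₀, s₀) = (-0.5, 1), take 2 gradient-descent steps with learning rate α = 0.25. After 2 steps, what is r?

∇φ = (6r + 2s + 1, 2r + 10s - 3)
Step 1: at (-0.5, 1), ∇φ = (0, 6) → (-0.5, 1) − 0.25·(0, 6) = (-0.5, -0.5)
Step 2: at (-0.5, -0.5), ∇φ = (-3, -9) → (-0.5, -0.5) − 0.25·(-3, -9) = (0.25, 1.75)
r = 0.25

0.25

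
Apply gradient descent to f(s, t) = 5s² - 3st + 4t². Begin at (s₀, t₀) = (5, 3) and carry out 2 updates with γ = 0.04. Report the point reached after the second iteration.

(2.3328, 2.1984)

∇f = (10s - 3t, -3s + 8t)
Step 1: at (5, 3), ∇f = (41, 9) → (5, 3) − 0.04·(41, 9) = (3.36, 2.64)
Step 2: at (3.36, 2.64), ∇f = (25.68, 11.04) → (3.36, 2.64) − 0.04·(25.68, 11.04) = (2.3328, 2.1984)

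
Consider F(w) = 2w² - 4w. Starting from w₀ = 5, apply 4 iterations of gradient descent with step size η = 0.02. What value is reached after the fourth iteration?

F′(w) = 4w - 4
Step 1: F′(5) = 16; w₁ = 5 − 0.02·16 = 4.68
Step 2: F′(4.68) = 14.72; w₂ = 4.68 − 0.02·14.72 = 4.3856
Step 3: F′(4.3856) = 13.5424; w₃ = 4.3856 − 0.02·13.5424 = 4.114752
Step 4: F′(4.114752) = 12.459008; w₄ = 4.114752 − 0.02·12.459008 = 3.86557184

3.86557184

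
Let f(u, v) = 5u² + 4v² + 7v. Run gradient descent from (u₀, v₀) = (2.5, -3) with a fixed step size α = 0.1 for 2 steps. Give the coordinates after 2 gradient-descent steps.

(0, -0.96)

∇f = (10u, 8v + 7)
Step 1: at (2.5, -3), ∇f = (25, -17) → (2.5, -3) − 0.1·(25, -17) = (0, -1.3)
Step 2: at (0, -1.3), ∇f = (0, -3.4) → (0, -1.3) − 0.1·(0, -3.4) = (0, -0.96)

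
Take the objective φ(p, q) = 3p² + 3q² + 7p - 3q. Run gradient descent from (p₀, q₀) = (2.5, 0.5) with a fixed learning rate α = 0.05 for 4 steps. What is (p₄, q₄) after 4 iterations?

(-0.2863, 0.5)

∇φ = (6p + 7, 6q - 3)
Step 1: at (2.5, 0.5), ∇φ = (22, 0) → (2.5, 0.5) − 0.05·(22, 0) = (1.4, 0.5)
Step 2: at (1.4, 0.5), ∇φ = (15.4, 0) → (1.4, 0.5) − 0.05·(15.4, 0) = (0.63, 0.5)
Step 3: at (0.63, 0.5), ∇φ = (10.78, 0) → (0.63, 0.5) − 0.05·(10.78, 0) = (0.091, 0.5)
Step 4: at (0.091, 0.5), ∇φ = (7.546, 0) → (0.091, 0.5) − 0.05·(7.546, 0) = (-0.2863, 0.5)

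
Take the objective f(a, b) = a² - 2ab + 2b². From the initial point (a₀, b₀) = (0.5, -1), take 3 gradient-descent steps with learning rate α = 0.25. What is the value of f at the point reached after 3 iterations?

∇f = (2a - 2b, -2a + 4b)
(a₁, b₁) = (0.5, -1) − 0.25·(3, -5) = (-0.25, 0.25)
(a₂, b₂) = (-0.25, 0.25) − 0.25·(-1, 1.5) = (0, -0.125)
(a₃, b₃) = (0, -0.125) − 0.25·(0.25, -0.5) = (-0.0625, 0)
f(-0.0625, 0) = 0.00390625

0.00390625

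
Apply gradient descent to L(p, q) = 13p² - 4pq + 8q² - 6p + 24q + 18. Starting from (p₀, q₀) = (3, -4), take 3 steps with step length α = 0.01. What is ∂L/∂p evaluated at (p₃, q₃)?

∇L = (26p - 4q - 6, -4p + 16q + 24)
Step 1: at (3, -4), ∇L = (88, -52) → (3, -4) − 0.01·(88, -52) = (2.12, -3.48)
Step 2: at (2.12, -3.48), ∇L = (63.04, -40.16) → (2.12, -3.48) − 0.01·(63.04, -40.16) = (1.4896, -3.0784)
Step 3: at (1.4896, -3.0784), ∇L = (45.0432, -31.2128) → (1.4896, -3.0784) − 0.01·(45.0432, -31.2128) = (1.039168, -2.766272)
∂L/∂p at (1.039168, -2.766272) = 32.083456

32.083456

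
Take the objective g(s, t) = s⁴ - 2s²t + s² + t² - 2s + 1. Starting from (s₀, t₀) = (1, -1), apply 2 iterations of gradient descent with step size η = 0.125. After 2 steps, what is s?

∇g = (4s³ - 4st + 2s - 2, -2s² + 2t)
Step 1: at (1, -1), ∇g = (8, -4) → (1, -1) − 0.125·(8, -4) = (0, -0.5)
Step 2: at (0, -0.5), ∇g = (-2, -1) → (0, -0.5) − 0.125·(-2, -1) = (0.25, -0.375)
s = 0.25

0.25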